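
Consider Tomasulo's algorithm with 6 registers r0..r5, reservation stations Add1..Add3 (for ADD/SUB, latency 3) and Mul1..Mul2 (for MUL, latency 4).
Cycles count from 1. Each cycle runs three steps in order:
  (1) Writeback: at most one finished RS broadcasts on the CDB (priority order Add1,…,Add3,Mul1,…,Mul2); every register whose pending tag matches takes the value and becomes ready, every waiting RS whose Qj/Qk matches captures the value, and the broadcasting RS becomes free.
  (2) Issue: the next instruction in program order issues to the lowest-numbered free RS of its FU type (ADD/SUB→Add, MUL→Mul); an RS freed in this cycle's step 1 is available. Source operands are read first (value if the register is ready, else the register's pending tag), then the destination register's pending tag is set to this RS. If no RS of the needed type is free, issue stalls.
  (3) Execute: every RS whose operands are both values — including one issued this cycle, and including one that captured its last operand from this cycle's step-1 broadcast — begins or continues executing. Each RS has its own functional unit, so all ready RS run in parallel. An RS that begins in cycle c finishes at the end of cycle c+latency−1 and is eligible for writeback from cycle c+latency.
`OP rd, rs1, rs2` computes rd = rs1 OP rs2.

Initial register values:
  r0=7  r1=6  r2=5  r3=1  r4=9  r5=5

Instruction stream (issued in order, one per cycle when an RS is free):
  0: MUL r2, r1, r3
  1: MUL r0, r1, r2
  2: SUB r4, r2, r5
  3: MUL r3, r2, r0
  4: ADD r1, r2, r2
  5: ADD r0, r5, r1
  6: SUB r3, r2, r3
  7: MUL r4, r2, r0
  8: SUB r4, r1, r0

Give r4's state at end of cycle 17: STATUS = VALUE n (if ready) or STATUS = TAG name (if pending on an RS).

STATUS = VALUE -5

  c1: issue MUL r2<-Mul1  regs: r0:7,r1:6,r2:Mul1,r3:1,r4:9,r5:5
  c2: issue MUL r0<-Mul2  regs: r0:Mul2,r1:6,r2:Mul1,r3:1,r4:9,r5:5
  c3: issue SUB r4<-Add1  regs: r0:Mul2,r1:6,r2:Mul1,r3:1,r4:Add1,r5:5
  c4: stall  regs: r0:Mul2,r1:6,r2:Mul1,r3:1,r4:Add1,r5:5
  c5: CDB Mul1=6; issue MUL r3<-Mul1  regs: r0:Mul2,r1:6,r2:6,r3:Mul1,r4:Add1,r5:5
  c6: issue ADD r1<-Add2  regs: r0:Mul2,r1:Add2,r2:6,r3:Mul1,r4:Add1,r5:5
  c7: issue ADD r0<-Add3  regs: r0:Add3,r1:Add2,r2:6,r3:Mul1,r4:Add1,r5:5
  c8: CDB Add1=1; issue SUB r3<-Add1  regs: r0:Add3,r1:Add2,r2:6,r3:Add1,r4:1,r5:5
  c9: CDB Add2=12; stall  regs: r0:Add3,r1:12,r2:6,r3:Add1,r4:1,r5:5
  c10: CDB Mul2=36; issue MUL r4<-Mul2  regs: r0:Add3,r1:12,r2:6,r3:Add1,r4:Mul2,r5:5
  c11: issue SUB r4<-Add2  regs: r0:Add3,r1:12,r2:6,r3:Add1,r4:Add2,r5:5
  c12: CDB Add3=17  regs: r0:17,r1:12,r2:6,r3:Add1,r4:Add2,r5:5
  c13: -  regs: r0:17,r1:12,r2:6,r3:Add1,r4:Add2,r5:5
  c14: CDB Mul1=216  regs: r0:17,r1:12,r2:6,r3:Add1,r4:Add2,r5:5
  c15: CDB Add2=-5  regs: r0:17,r1:12,r2:6,r3:Add1,r4:-5,r5:5
  c16: CDB Mul2=102  regs: r0:17,r1:12,r2:6,r3:Add1,r4:-5,r5:5
  c17: CDB Add1=-210  regs: r0:17,r1:12,r2:6,r3:-210,r4:-5,r5:5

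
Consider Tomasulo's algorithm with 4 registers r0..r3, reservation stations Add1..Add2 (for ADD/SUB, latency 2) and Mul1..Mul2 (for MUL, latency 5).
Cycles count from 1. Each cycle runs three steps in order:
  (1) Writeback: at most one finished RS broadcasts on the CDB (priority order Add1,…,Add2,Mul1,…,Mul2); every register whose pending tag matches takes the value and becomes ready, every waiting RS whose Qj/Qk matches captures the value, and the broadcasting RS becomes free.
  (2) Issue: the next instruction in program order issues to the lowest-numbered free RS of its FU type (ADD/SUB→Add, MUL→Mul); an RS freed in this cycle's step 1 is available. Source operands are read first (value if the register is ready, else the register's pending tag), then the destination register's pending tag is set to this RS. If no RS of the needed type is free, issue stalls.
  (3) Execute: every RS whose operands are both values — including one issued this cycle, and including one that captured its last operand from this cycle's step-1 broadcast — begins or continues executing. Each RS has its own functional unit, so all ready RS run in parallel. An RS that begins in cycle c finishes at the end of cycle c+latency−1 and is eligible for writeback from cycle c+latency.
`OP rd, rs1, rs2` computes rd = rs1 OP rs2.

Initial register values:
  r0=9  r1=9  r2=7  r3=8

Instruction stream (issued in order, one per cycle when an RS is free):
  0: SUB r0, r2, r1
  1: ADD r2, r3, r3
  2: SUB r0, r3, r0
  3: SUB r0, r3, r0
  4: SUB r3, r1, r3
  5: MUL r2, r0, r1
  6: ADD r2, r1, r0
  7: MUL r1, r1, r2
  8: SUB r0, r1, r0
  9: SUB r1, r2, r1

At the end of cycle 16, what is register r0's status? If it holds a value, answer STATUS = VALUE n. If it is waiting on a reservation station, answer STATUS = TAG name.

cycle 1: issue SUB r0<-Add1 // r0:Add1,r1:9,r2:7,r3:8
cycle 2: issue ADD r2<-Add2 // r0:Add1,r1:9,r2:Add2,r3:8
cycle 3: CDB Add1=-2; issue SUB r0<-Add1 // r0:Add1,r1:9,r2:Add2,r3:8
cycle 4: CDB Add2=16; issue SUB r0<-Add2 // r0:Add2,r1:9,r2:16,r3:8
cycle 5: CDB Add1=10; issue SUB r3<-Add1 // r0:Add2,r1:9,r2:16,r3:Add1
cycle 6: issue MUL r2<-Mul1 // r0:Add2,r1:9,r2:Mul1,r3:Add1
cycle 7: CDB Add1=1; issue ADD r2<-Add1 // r0:Add2,r1:9,r2:Add1,r3:1
cycle 8: CDB Add2=-2; issue MUL r1<-Mul2 // r0:-2,r1:Mul2,r2:Add1,r3:1
cycle 9: issue SUB r0<-Add2 // r0:Add2,r1:Mul2,r2:Add1,r3:1
cycle 10: CDB Add1=7; issue SUB r1<-Add1 // r0:Add2,r1:Add1,r2:7,r3:1
cycle 11: - // r0:Add2,r1:Add1,r2:7,r3:1
cycle 12: - // r0:Add2,r1:Add1,r2:7,r3:1
cycle 13: CDB Mul1=-18 // r0:Add2,r1:Add1,r2:7,r3:1
cycle 14: - // r0:Add2,r1:Add1,r2:7,r3:1
cycle 15: CDB Mul2=63 // r0:Add2,r1:Add1,r2:7,r3:1
cycle 16: - // r0:Add2,r1:Add1,r2:7,r3:1

STATUS = TAG Add2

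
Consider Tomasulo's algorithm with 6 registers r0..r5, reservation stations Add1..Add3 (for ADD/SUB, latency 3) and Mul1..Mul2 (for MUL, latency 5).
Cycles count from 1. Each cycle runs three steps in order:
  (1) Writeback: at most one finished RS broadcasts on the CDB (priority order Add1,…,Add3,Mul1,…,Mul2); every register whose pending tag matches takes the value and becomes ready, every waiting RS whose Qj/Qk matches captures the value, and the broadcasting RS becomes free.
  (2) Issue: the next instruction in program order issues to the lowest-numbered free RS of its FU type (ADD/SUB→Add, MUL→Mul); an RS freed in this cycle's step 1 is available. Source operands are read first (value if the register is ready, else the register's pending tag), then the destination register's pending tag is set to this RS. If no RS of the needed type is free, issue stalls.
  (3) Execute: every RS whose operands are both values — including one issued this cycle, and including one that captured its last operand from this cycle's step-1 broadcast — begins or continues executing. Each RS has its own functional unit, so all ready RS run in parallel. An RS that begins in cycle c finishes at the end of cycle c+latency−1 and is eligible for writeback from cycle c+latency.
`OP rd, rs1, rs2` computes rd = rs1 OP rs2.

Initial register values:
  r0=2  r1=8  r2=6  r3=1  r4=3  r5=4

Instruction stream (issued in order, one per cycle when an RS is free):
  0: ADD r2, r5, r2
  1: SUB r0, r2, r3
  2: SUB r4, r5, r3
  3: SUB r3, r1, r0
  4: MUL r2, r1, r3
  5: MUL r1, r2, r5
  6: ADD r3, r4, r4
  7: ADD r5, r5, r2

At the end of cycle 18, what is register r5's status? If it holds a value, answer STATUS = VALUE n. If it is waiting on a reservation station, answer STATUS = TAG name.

  c1: issue ADD r2<-Add1  regs: r0:2,r1:8,r2:Add1,r3:1,r4:3,r5:4
  c2: issue SUB r0<-Add2  regs: r0:Add2,r1:8,r2:Add1,r3:1,r4:3,r5:4
  c3: issue SUB r4<-Add3  regs: r0:Add2,r1:8,r2:Add1,r3:1,r4:Add3,r5:4
  c4: CDB Add1=10; issue SUB r3<-Add1  regs: r0:Add2,r1:8,r2:10,r3:Add1,r4:Add3,r5:4
  c5: issue MUL r2<-Mul1  regs: r0:Add2,r1:8,r2:Mul1,r3:Add1,r4:Add3,r5:4
  c6: CDB Add3=3; issue MUL r1<-Mul2  regs: r0:Add2,r1:Mul2,r2:Mul1,r3:Add1,r4:3,r5:4
  c7: CDB Add2=9; issue ADD r3<-Add2  regs: r0:9,r1:Mul2,r2:Mul1,r3:Add2,r4:3,r5:4
  c8: issue ADD r5<-Add3  regs: r0:9,r1:Mul2,r2:Mul1,r3:Add2,r4:3,r5:Add3
  c9: -  regs: r0:9,r1:Mul2,r2:Mul1,r3:Add2,r4:3,r5:Add3
  c10: CDB Add1=-1  regs: r0:9,r1:Mul2,r2:Mul1,r3:Add2,r4:3,r5:Add3
  c11: CDB Add2=6  regs: r0:9,r1:Mul2,r2:Mul1,r3:6,r4:3,r5:Add3
  c12: -  regs: r0:9,r1:Mul2,r2:Mul1,r3:6,r4:3,r5:Add3
  c13: -  regs: r0:9,r1:Mul2,r2:Mul1,r3:6,r4:3,r5:Add3
  c14: -  regs: r0:9,r1:Mul2,r2:Mul1,r3:6,r4:3,r5:Add3
  c15: CDB Mul1=-8  regs: r0:9,r1:Mul2,r2:-8,r3:6,r4:3,r5:Add3
  c16: -  regs: r0:9,r1:Mul2,r2:-8,r3:6,r4:3,r5:Add3
  c17: -  regs: r0:9,r1:Mul2,r2:-8,r3:6,r4:3,r5:Add3
  c18: CDB Add3=-4  regs: r0:9,r1:Mul2,r2:-8,r3:6,r4:3,r5:-4

STATUS = VALUE -4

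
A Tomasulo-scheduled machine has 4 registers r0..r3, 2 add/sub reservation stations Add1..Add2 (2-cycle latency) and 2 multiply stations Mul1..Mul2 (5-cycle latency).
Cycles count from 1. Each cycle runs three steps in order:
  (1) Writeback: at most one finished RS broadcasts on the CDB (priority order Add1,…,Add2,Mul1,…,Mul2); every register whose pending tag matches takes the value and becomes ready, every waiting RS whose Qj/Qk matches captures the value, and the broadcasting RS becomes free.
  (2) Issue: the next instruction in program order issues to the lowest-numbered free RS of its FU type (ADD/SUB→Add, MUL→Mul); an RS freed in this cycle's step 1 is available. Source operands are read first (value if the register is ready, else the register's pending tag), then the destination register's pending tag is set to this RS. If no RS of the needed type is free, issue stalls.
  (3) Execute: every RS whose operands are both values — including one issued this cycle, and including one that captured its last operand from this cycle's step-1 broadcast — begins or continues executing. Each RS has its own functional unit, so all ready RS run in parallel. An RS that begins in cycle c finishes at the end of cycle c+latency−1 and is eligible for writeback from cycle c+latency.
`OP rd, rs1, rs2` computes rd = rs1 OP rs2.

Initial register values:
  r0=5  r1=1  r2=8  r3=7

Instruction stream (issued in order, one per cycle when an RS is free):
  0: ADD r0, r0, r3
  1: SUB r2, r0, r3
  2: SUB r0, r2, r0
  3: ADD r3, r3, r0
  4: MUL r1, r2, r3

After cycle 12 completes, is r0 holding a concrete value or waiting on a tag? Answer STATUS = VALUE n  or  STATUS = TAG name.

cycle 1: issue ADD r0<-Add1 // r0:Add1,r1:1,r2:8,r3:7
cycle 2: issue SUB r2<-Add2 // r0:Add1,r1:1,r2:Add2,r3:7
cycle 3: CDB Add1=12; issue SUB r0<-Add1 // r0:Add1,r1:1,r2:Add2,r3:7
cycle 4: stall // r0:Add1,r1:1,r2:Add2,r3:7
cycle 5: CDB Add2=5; issue ADD r3<-Add2 // r0:Add1,r1:1,r2:5,r3:Add2
cycle 6: issue MUL r1<-Mul1 // r0:Add1,r1:Mul1,r2:5,r3:Add2
cycle 7: CDB Add1=-7 // r0:-7,r1:Mul1,r2:5,r3:Add2
cycle 8: - // r0:-7,r1:Mul1,r2:5,r3:Add2
cycle 9: CDB Add2=0 // r0:-7,r1:Mul1,r2:5,r3:0
cycle 10: - // r0:-7,r1:Mul1,r2:5,r3:0
cycle 11: - // r0:-7,r1:Mul1,r2:5,r3:0
cycle 12: - // r0:-7,r1:Mul1,r2:5,r3:0

STATUS = VALUE -7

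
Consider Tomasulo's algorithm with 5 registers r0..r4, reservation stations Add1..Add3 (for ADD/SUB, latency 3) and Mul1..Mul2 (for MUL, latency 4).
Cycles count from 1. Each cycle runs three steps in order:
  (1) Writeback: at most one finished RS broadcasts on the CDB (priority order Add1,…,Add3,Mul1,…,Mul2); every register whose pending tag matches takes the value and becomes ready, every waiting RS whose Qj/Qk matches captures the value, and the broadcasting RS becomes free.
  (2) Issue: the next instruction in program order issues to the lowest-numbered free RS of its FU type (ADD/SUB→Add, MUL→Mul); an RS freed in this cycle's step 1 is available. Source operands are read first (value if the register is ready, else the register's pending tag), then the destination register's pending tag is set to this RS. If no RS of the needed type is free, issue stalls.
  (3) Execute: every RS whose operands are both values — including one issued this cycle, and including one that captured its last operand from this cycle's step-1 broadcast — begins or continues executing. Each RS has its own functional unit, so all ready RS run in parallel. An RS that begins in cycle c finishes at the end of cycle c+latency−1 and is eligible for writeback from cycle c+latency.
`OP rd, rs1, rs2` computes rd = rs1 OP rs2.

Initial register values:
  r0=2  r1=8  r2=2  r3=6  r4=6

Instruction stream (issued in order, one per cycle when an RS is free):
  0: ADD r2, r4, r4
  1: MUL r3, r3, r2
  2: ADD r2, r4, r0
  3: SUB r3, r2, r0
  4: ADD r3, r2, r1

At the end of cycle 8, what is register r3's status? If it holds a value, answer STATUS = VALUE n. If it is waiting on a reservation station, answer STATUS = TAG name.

STATUS = TAG Add3

c1: issue ADD r2<-Add1 | r0:2,r1:8,r2:Add1,r3:6,r4:6
c2: issue MUL r3<-Mul1 | r0:2,r1:8,r2:Add1,r3:Mul1,r4:6
c3: issue ADD r2<-Add2 | r0:2,r1:8,r2:Add2,r3:Mul1,r4:6
c4: CDB Add1=12; issue SUB r3<-Add1 | r0:2,r1:8,r2:Add2,r3:Add1,r4:6
c5: issue ADD r3<-Add3 | r0:2,r1:8,r2:Add2,r3:Add3,r4:6
c6: CDB Add2=8 | r0:2,r1:8,r2:8,r3:Add3,r4:6
c7: - | r0:2,r1:8,r2:8,r3:Add3,r4:6
c8: CDB Mul1=72 | r0:2,r1:8,r2:8,r3:Add3,r4:6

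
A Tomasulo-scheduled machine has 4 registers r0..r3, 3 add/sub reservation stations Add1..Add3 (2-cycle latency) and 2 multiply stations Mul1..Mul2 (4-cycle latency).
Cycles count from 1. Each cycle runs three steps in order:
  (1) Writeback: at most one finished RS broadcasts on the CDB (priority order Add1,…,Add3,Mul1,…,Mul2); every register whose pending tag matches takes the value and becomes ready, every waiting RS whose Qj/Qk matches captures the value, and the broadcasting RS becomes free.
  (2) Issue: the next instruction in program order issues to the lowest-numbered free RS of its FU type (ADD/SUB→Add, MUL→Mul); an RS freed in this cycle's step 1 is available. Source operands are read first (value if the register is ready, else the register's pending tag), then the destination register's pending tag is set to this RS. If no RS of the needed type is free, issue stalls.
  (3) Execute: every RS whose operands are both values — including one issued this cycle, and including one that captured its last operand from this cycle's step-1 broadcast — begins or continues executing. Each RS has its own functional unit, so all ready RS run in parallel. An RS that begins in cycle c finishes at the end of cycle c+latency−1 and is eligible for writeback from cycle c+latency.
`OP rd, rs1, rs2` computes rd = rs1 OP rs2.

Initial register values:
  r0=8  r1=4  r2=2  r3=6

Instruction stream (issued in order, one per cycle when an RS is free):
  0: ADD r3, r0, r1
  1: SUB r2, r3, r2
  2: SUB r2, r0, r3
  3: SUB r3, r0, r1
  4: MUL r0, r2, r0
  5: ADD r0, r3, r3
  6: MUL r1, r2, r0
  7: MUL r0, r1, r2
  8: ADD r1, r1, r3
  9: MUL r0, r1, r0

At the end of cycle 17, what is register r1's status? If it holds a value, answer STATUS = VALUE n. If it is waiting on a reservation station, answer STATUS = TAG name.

STATUS = VALUE -28

cycle 1: issue ADD r3<-Add1 // r0:8,r1:4,r2:2,r3:Add1
cycle 2: issue SUB r2<-Add2 // r0:8,r1:4,r2:Add2,r3:Add1
cycle 3: CDB Add1=12; issue SUB r2<-Add1 // r0:8,r1:4,r2:Add1,r3:12
cycle 4: issue SUB r3<-Add3 // r0:8,r1:4,r2:Add1,r3:Add3
cycle 5: CDB Add1=-4; issue MUL r0<-Mul1 // r0:Mul1,r1:4,r2:-4,r3:Add3
cycle 6: CDB Add2=10; issue ADD r0<-Add1 // r0:Add1,r1:4,r2:-4,r3:Add3
cycle 7: CDB Add3=4; issue MUL r1<-Mul2 // r0:Add1,r1:Mul2,r2:-4,r3:4
cycle 8: stall // r0:Add1,r1:Mul2,r2:-4,r3:4
cycle 9: CDB Add1=8; stall // r0:8,r1:Mul2,r2:-4,r3:4
cycle 10: CDB Mul1=-32; issue MUL r0<-Mul1 // r0:Mul1,r1:Mul2,r2:-4,r3:4
cycle 11: issue ADD r1<-Add1 // r0:Mul1,r1:Add1,r2:-4,r3:4
cycle 12: stall // r0:Mul1,r1:Add1,r2:-4,r3:4
cycle 13: CDB Mul2=-32; issue MUL r0<-Mul2 // r0:Mul2,r1:Add1,r2:-4,r3:4
cycle 14: - // r0:Mul2,r1:Add1,r2:-4,r3:4
cycle 15: CDB Add1=-28 // r0:Mul2,r1:-28,r2:-4,r3:4
cycle 16: - // r0:Mul2,r1:-28,r2:-4,r3:4
cycle 17: CDB Mul1=128 // r0:Mul2,r1:-28,r2:-4,r3:4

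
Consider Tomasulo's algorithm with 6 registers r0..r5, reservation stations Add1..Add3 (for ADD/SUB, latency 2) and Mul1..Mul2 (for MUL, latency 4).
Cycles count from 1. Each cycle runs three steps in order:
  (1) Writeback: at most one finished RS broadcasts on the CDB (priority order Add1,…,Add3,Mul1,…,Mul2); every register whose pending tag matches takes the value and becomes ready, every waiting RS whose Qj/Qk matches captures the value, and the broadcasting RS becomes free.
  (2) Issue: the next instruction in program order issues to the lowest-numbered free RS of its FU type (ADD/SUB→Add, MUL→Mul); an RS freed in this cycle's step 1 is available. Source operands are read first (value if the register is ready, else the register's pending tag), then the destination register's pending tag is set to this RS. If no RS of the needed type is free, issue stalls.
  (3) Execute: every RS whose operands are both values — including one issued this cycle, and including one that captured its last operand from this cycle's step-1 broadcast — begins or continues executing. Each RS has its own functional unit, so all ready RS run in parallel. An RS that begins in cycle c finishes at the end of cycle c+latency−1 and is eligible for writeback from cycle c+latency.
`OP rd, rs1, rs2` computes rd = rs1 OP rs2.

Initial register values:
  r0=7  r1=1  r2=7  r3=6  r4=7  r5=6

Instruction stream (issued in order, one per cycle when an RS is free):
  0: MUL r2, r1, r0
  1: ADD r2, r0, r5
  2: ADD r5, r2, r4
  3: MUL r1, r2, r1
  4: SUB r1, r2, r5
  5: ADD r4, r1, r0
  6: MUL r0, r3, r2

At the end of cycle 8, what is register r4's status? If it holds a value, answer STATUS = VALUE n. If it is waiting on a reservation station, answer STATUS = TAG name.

c1: issue MUL r2<-Mul1 | r0:7,r1:1,r2:Mul1,r3:6,r4:7,r5:6
c2: issue ADD r2<-Add1 | r0:7,r1:1,r2:Add1,r3:6,r4:7,r5:6
c3: issue ADD r5<-Add2 | r0:7,r1:1,r2:Add1,r3:6,r4:7,r5:Add2
c4: CDB Add1=13; issue MUL r1<-Mul2 | r0:7,r1:Mul2,r2:13,r3:6,r4:7,r5:Add2
c5: CDB Mul1=7; issue SUB r1<-Add1 | r0:7,r1:Add1,r2:13,r3:6,r4:7,r5:Add2
c6: CDB Add2=20; issue ADD r4<-Add2 | r0:7,r1:Add1,r2:13,r3:6,r4:Add2,r5:20
c7: issue MUL r0<-Mul1 | r0:Mul1,r1:Add1,r2:13,r3:6,r4:Add2,r5:20
c8: CDB Add1=-7 | r0:Mul1,r1:-7,r2:13,r3:6,r4:Add2,r5:20

STATUS = TAG Add2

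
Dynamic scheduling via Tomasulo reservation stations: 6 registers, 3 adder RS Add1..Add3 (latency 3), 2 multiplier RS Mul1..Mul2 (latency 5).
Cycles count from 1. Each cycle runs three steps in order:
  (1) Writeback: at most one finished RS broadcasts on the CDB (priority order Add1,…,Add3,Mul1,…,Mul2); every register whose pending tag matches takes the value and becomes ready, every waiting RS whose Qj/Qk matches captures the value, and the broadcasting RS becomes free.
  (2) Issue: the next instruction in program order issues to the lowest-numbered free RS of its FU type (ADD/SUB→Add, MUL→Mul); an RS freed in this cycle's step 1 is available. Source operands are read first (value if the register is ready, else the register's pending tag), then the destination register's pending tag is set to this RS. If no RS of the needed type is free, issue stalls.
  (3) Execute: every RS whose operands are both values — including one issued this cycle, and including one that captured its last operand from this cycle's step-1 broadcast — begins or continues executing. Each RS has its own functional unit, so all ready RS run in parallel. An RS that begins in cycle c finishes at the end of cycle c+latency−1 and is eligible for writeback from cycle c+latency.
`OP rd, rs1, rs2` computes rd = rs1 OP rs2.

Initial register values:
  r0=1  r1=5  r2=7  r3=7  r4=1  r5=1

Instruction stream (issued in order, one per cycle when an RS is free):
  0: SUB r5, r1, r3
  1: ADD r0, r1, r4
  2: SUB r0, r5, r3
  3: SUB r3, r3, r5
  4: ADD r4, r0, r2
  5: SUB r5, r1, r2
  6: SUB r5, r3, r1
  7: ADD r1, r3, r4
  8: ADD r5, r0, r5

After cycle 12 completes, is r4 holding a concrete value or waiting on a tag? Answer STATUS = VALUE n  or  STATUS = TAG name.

STATUS = VALUE -2

c1: issue SUB r5<-Add1 | r0:1,r1:5,r2:7,r3:7,r4:1,r5:Add1
c2: issue ADD r0<-Add2 | r0:Add2,r1:5,r2:7,r3:7,r4:1,r5:Add1
c3: issue SUB r0<-Add3 | r0:Add3,r1:5,r2:7,r3:7,r4:1,r5:Add1
c4: CDB Add1=-2; issue SUB r3<-Add1 | r0:Add3,r1:5,r2:7,r3:Add1,r4:1,r5:-2
c5: CDB Add2=6; issue ADD r4<-Add2 | r0:Add3,r1:5,r2:7,r3:Add1,r4:Add2,r5:-2
c6: stall | r0:Add3,r1:5,r2:7,r3:Add1,r4:Add2,r5:-2
c7: CDB Add1=9; issue SUB r5<-Add1 | r0:Add3,r1:5,r2:7,r3:9,r4:Add2,r5:Add1
c8: CDB Add3=-9; issue SUB r5<-Add3 | r0:-9,r1:5,r2:7,r3:9,r4:Add2,r5:Add3
c9: stall | r0:-9,r1:5,r2:7,r3:9,r4:Add2,r5:Add3
c10: CDB Add1=-2; issue ADD r1<-Add1 | r0:-9,r1:Add1,r2:7,r3:9,r4:Add2,r5:Add3
c11: CDB Add2=-2; issue ADD r5<-Add2 | r0:-9,r1:Add1,r2:7,r3:9,r4:-2,r5:Add2
c12: CDB Add3=4 | r0:-9,r1:Add1,r2:7,r3:9,r4:-2,r5:Add2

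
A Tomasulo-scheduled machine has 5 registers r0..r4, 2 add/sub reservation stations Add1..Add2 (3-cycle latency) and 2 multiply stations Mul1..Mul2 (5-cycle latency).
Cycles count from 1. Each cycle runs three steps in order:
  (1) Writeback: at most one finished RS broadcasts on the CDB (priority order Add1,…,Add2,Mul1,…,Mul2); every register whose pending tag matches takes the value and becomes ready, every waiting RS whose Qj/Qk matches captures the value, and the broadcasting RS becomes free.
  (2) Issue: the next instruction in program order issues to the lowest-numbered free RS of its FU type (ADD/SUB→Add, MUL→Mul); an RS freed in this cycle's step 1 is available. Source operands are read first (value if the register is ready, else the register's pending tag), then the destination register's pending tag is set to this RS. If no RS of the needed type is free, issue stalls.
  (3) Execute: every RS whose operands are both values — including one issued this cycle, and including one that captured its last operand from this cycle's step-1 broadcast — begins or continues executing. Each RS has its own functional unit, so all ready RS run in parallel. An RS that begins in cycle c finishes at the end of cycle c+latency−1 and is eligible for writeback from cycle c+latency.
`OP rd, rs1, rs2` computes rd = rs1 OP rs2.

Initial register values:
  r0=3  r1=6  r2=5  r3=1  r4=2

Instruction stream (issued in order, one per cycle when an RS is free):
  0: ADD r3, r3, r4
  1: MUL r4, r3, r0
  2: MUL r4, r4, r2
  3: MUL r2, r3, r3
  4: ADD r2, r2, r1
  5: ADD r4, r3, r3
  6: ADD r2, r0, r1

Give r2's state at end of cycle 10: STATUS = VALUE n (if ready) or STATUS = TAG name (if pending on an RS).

STATUS = TAG Add1

  c1: issue ADD r3<-Add1  regs: r0:3,r1:6,r2:5,r3:Add1,r4:2
  c2: issue MUL r4<-Mul1  regs: r0:3,r1:6,r2:5,r3:Add1,r4:Mul1
  c3: issue MUL r4<-Mul2  regs: r0:3,r1:6,r2:5,r3:Add1,r4:Mul2
  c4: CDB Add1=3; stall  regs: r0:3,r1:6,r2:5,r3:3,r4:Mul2
  c5: stall  regs: r0:3,r1:6,r2:5,r3:3,r4:Mul2
  c6: stall  regs: r0:3,r1:6,r2:5,r3:3,r4:Mul2
  c7: stall  regs: r0:3,r1:6,r2:5,r3:3,r4:Mul2
  c8: stall  regs: r0:3,r1:6,r2:5,r3:3,r4:Mul2
  c9: CDB Mul1=9; issue MUL r2<-Mul1  regs: r0:3,r1:6,r2:Mul1,r3:3,r4:Mul2
  c10: issue ADD r2<-Add1  regs: r0:3,r1:6,r2:Add1,r3:3,r4:Mul2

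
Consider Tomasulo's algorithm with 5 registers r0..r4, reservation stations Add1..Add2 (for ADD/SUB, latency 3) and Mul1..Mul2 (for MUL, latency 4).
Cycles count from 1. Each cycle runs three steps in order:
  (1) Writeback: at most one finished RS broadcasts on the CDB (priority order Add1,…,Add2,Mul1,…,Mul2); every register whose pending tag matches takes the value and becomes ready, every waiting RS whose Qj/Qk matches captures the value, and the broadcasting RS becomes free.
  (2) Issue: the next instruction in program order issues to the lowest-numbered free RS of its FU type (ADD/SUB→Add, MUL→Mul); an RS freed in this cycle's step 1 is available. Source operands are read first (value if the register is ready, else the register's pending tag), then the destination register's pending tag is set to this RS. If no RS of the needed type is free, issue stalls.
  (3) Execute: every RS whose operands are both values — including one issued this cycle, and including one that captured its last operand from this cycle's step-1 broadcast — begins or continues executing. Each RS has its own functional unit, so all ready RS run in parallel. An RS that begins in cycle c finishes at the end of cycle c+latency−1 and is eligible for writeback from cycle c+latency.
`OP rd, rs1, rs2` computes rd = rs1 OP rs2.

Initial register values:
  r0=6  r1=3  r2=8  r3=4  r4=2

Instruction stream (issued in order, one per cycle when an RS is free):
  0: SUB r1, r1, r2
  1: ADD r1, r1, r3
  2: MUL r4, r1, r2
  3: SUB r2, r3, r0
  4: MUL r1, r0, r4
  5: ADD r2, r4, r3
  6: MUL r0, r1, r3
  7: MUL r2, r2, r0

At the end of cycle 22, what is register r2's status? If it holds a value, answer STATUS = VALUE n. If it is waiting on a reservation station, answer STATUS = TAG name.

STATUS = TAG Mul2

  c1: issue SUB r1<-Add1  regs: r0:6,r1:Add1,r2:8,r3:4,r4:2
  c2: issue ADD r1<-Add2  regs: r0:6,r1:Add2,r2:8,r3:4,r4:2
  c3: issue MUL r4<-Mul1  regs: r0:6,r1:Add2,r2:8,r3:4,r4:Mul1
  c4: CDB Add1=-5; issue SUB r2<-Add1  regs: r0:6,r1:Add2,r2:Add1,r3:4,r4:Mul1
  c5: issue MUL r1<-Mul2  regs: r0:6,r1:Mul2,r2:Add1,r3:4,r4:Mul1
  c6: stall  regs: r0:6,r1:Mul2,r2:Add1,r3:4,r4:Mul1
  c7: CDB Add1=-2; issue ADD r2<-Add1  regs: r0:6,r1:Mul2,r2:Add1,r3:4,r4:Mul1
  c8: CDB Add2=-1; stall  regs: r0:6,r1:Mul2,r2:Add1,r3:4,r4:Mul1
  c9: stall  regs: r0:6,r1:Mul2,r2:Add1,r3:4,r4:Mul1
  c10: stall  regs: r0:6,r1:Mul2,r2:Add1,r3:4,r4:Mul1
  c11: stall  regs: r0:6,r1:Mul2,r2:Add1,r3:4,r4:Mul1
  c12: CDB Mul1=-8; issue MUL r0<-Mul1  regs: r0:Mul1,r1:Mul2,r2:Add1,r3:4,r4:-8
  c13: stall  regs: r0:Mul1,r1:Mul2,r2:Add1,r3:4,r4:-8
  c14: stall  regs: r0:Mul1,r1:Mul2,r2:Add1,r3:4,r4:-8
  c15: CDB Add1=-4; stall  regs: r0:Mul1,r1:Mul2,r2:-4,r3:4,r4:-8
  c16: CDB Mul2=-48; issue MUL r2<-Mul2  regs: r0:Mul1,r1:-48,r2:Mul2,r3:4,r4:-8
  c17: -  regs: r0:Mul1,r1:-48,r2:Mul2,r3:4,r4:-8
  c18: -  regs: r0:Mul1,r1:-48,r2:Mul2,r3:4,r4:-8
  c19: -  regs: r0:Mul1,r1:-48,r2:Mul2,r3:4,r4:-8
  c20: CDB Mul1=-192  regs: r0:-192,r1:-48,r2:Mul2,r3:4,r4:-8
  c21: -  regs: r0:-192,r1:-48,r2:Mul2,r3:4,r4:-8
  c22: -  regs: r0:-192,r1:-48,r2:Mul2,r3:4,r4:-8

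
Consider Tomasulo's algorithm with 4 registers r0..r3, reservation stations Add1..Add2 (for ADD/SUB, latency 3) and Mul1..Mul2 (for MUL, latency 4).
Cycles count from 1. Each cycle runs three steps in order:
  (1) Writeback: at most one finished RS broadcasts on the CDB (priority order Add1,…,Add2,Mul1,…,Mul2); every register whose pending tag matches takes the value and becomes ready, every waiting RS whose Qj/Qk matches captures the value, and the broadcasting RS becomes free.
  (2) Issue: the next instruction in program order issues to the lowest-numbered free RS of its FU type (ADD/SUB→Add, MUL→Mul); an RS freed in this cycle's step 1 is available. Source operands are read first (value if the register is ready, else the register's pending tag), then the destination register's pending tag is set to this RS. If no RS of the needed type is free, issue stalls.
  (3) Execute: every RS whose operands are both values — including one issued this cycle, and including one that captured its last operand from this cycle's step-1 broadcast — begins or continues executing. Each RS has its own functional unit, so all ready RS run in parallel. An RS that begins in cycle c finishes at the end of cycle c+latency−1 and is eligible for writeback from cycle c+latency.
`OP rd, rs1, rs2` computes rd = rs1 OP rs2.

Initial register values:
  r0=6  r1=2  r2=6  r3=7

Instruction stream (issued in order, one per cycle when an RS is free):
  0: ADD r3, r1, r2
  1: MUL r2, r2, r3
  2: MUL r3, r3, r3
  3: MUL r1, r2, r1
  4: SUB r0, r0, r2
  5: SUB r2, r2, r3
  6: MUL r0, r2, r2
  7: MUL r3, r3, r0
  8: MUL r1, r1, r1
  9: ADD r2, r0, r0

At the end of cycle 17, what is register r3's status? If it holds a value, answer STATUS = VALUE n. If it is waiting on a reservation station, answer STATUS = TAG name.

c1: issue ADD r3<-Add1 | r0:6,r1:2,r2:6,r3:Add1
c2: issue MUL r2<-Mul1 | r0:6,r1:2,r2:Mul1,r3:Add1
c3: issue MUL r3<-Mul2 | r0:6,r1:2,r2:Mul1,r3:Mul2
c4: CDB Add1=8; stall | r0:6,r1:2,r2:Mul1,r3:Mul2
c5: stall | r0:6,r1:2,r2:Mul1,r3:Mul2
c6: stall | r0:6,r1:2,r2:Mul1,r3:Mul2
c7: stall | r0:6,r1:2,r2:Mul1,r3:Mul2
c8: CDB Mul1=48; issue MUL r1<-Mul1 | r0:6,r1:Mul1,r2:48,r3:Mul2
c9: CDB Mul2=64; issue SUB r0<-Add1 | r0:Add1,r1:Mul1,r2:48,r3:64
c10: issue SUB r2<-Add2 | r0:Add1,r1:Mul1,r2:Add2,r3:64
c11: issue MUL r0<-Mul2 | r0:Mul2,r1:Mul1,r2:Add2,r3:64
c12: CDB Add1=-42; stall | r0:Mul2,r1:Mul1,r2:Add2,r3:64
c13: CDB Add2=-16; stall | r0:Mul2,r1:Mul1,r2:-16,r3:64
c14: CDB Mul1=96; issue MUL r3<-Mul1 | r0:Mul2,r1:96,r2:-16,r3:Mul1
c15: stall | r0:Mul2,r1:96,r2:-16,r3:Mul1
c16: stall | r0:Mul2,r1:96,r2:-16,r3:Mul1
c17: CDB Mul2=256; issue MUL r1<-Mul2 | r0:256,r1:Mul2,r2:-16,r3:Mul1

STATUS = TAG Mul1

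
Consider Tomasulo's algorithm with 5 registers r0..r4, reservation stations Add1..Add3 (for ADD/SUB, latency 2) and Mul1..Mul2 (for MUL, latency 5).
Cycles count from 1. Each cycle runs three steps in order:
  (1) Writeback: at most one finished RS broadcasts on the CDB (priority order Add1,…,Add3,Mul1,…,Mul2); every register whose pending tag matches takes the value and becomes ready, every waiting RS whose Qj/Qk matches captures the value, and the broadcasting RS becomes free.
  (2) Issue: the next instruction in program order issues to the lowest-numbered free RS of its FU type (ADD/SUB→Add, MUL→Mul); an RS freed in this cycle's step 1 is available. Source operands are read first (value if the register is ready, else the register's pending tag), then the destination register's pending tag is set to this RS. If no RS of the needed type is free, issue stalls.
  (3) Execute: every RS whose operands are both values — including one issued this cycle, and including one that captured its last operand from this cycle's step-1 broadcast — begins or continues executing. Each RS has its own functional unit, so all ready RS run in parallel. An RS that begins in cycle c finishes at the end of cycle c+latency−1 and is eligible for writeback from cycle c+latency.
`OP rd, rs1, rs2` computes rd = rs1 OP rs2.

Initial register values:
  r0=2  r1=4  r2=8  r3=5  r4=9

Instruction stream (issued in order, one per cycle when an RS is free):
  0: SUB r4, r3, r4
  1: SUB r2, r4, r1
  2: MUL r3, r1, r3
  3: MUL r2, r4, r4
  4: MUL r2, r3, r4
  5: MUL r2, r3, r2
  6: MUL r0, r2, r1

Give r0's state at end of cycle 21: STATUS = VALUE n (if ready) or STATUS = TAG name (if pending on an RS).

cycle 1: issue SUB r4<-Add1 // r0:2,r1:4,r2:8,r3:5,r4:Add1
cycle 2: issue SUB r2<-Add2 // r0:2,r1:4,r2:Add2,r3:5,r4:Add1
cycle 3: CDB Add1=-4; issue MUL r3<-Mul1 // r0:2,r1:4,r2:Add2,r3:Mul1,r4:-4
cycle 4: issue MUL r2<-Mul2 // r0:2,r1:4,r2:Mul2,r3:Mul1,r4:-4
cycle 5: CDB Add2=-8; stall // r0:2,r1:4,r2:Mul2,r3:Mul1,r4:-4
cycle 6: stall // r0:2,r1:4,r2:Mul2,r3:Mul1,r4:-4
cycle 7: stall // r0:2,r1:4,r2:Mul2,r3:Mul1,r4:-4
cycle 8: CDB Mul1=20; issue MUL r2<-Mul1 // r0:2,r1:4,r2:Mul1,r3:20,r4:-4
cycle 9: CDB Mul2=16; issue MUL r2<-Mul2 // r0:2,r1:4,r2:Mul2,r3:20,r4:-4
cycle 10: stall // r0:2,r1:4,r2:Mul2,r3:20,r4:-4
cycle 11: stall // r0:2,r1:4,r2:Mul2,r3:20,r4:-4
cycle 12: stall // r0:2,r1:4,r2:Mul2,r3:20,r4:-4
cycle 13: CDB Mul1=-80; issue MUL r0<-Mul1 // r0:Mul1,r1:4,r2:Mul2,r3:20,r4:-4
cycle 14: - // r0:Mul1,r1:4,r2:Mul2,r3:20,r4:-4
cycle 15: - // r0:Mul1,r1:4,r2:Mul2,r3:20,r4:-4
cycle 16: - // r0:Mul1,r1:4,r2:Mul2,r3:20,r4:-4
cycle 17: - // r0:Mul1,r1:4,r2:Mul2,r3:20,r4:-4
cycle 18: CDB Mul2=-1600 // r0:Mul1,r1:4,r2:-1600,r3:20,r4:-4
cycle 19: - // r0:Mul1,r1:4,r2:-1600,r3:20,r4:-4
cycle 20: - // r0:Mul1,r1:4,r2:-1600,r3:20,r4:-4
cycle 21: - // r0:Mul1,r1:4,r2:-1600,r3:20,r4:-4

STATUS = TAG Mul1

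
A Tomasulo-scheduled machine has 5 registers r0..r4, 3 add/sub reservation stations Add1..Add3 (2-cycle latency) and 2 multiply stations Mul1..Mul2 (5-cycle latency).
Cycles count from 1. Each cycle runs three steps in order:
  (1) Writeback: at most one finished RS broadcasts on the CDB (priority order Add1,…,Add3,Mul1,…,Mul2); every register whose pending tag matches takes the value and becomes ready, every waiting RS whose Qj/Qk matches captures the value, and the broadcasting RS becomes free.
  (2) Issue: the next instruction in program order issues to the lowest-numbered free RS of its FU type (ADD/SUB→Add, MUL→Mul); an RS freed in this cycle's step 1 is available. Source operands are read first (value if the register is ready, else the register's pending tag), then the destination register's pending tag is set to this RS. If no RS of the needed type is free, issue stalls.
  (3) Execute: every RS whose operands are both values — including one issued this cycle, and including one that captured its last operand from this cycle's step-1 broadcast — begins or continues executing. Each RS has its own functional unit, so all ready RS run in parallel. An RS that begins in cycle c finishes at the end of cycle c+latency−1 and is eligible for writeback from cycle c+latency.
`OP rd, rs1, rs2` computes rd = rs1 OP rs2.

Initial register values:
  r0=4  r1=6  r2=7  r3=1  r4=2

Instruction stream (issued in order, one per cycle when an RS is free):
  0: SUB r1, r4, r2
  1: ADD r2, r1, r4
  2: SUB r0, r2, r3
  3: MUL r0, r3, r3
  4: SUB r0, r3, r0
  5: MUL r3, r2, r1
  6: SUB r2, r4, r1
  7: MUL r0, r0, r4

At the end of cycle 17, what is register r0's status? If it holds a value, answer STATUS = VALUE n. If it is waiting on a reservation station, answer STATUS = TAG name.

  c1: issue SUB r1<-Add1  regs: r0:4,r1:Add1,r2:7,r3:1,r4:2
  c2: issue ADD r2<-Add2  regs: r0:4,r1:Add1,r2:Add2,r3:1,r4:2
  c3: CDB Add1=-5; issue SUB r0<-Add1  regs: r0:Add1,r1:-5,r2:Add2,r3:1,r4:2
  c4: issue MUL r0<-Mul1  regs: r0:Mul1,r1:-5,r2:Add2,r3:1,r4:2
  c5: CDB Add2=-3; issue SUB r0<-Add2  regs: r0:Add2,r1:-5,r2:-3,r3:1,r4:2
  c6: issue MUL r3<-Mul2  regs: r0:Add2,r1:-5,r2:-3,r3:Mul2,r4:2
  c7: CDB Add1=-4; issue SUB r2<-Add1  regs: r0:Add2,r1:-5,r2:Add1,r3:Mul2,r4:2
  c8: stall  regs: r0:Add2,r1:-5,r2:Add1,r3:Mul2,r4:2
  c9: CDB Add1=7; stall  regs: r0:Add2,r1:-5,r2:7,r3:Mul2,r4:2
  c10: CDB Mul1=1; issue MUL r0<-Mul1  regs: r0:Mul1,r1:-5,r2:7,r3:Mul2,r4:2
  c11: CDB Mul2=15  regs: r0:Mul1,r1:-5,r2:7,r3:15,r4:2
  c12: CDB Add2=0  regs: r0:Mul1,r1:-5,r2:7,r3:15,r4:2
  c13: -  regs: r0:Mul1,r1:-5,r2:7,r3:15,r4:2
  c14: -  regs: r0:Mul1,r1:-5,r2:7,r3:15,r4:2
  c15: -  regs: r0:Mul1,r1:-5,r2:7,r3:15,r4:2
  c16: -  regs: r0:Mul1,r1:-5,r2:7,r3:15,r4:2
  c17: CDB Mul1=0  regs: r0:0,r1:-5,r2:7,r3:15,r4:2

STATUS = VALUE 0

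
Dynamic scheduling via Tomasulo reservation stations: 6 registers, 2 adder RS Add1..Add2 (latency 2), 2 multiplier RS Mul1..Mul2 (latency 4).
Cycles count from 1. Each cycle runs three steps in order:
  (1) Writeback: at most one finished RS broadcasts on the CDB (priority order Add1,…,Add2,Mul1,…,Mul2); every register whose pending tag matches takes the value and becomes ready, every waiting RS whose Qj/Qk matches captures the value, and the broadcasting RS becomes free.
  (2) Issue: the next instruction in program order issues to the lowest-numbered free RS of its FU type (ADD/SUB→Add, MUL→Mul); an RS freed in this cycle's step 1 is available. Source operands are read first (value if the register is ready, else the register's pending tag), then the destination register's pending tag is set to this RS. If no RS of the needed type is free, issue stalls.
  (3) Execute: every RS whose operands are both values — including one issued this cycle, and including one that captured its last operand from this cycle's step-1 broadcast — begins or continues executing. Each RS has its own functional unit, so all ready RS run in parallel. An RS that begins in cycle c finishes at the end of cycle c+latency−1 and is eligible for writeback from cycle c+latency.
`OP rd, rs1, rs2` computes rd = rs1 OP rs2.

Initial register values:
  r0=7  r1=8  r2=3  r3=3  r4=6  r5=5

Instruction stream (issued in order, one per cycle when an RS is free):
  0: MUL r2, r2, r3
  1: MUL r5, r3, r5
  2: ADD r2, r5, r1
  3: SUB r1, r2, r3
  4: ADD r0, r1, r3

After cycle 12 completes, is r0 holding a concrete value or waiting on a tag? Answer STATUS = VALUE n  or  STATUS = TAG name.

STATUS = VALUE 23

cycle 1: issue MUL r2<-Mul1 // r0:7,r1:8,r2:Mul1,r3:3,r4:6,r5:5
cycle 2: issue MUL r5<-Mul2 // r0:7,r1:8,r2:Mul1,r3:3,r4:6,r5:Mul2
cycle 3: issue ADD r2<-Add1 // r0:7,r1:8,r2:Add1,r3:3,r4:6,r5:Mul2
cycle 4: issue SUB r1<-Add2 // r0:7,r1:Add2,r2:Add1,r3:3,r4:6,r5:Mul2
cycle 5: CDB Mul1=9; stall // r0:7,r1:Add2,r2:Add1,r3:3,r4:6,r5:Mul2
cycle 6: CDB Mul2=15; stall // r0:7,r1:Add2,r2:Add1,r3:3,r4:6,r5:15
cycle 7: stall // r0:7,r1:Add2,r2:Add1,r3:3,r4:6,r5:15
cycle 8: CDB Add1=23; issue ADD r0<-Add1 // r0:Add1,r1:Add2,r2:23,r3:3,r4:6,r5:15
cycle 9: - // r0:Add1,r1:Add2,r2:23,r3:3,r4:6,r5:15
cycle 10: CDB Add2=20 // r0:Add1,r1:20,r2:23,r3:3,r4:6,r5:15
cycle 11: - // r0:Add1,r1:20,r2:23,r3:3,r4:6,r5:15
cycle 12: CDB Add1=23 // r0:23,r1:20,r2:23,r3:3,r4:6,r5:15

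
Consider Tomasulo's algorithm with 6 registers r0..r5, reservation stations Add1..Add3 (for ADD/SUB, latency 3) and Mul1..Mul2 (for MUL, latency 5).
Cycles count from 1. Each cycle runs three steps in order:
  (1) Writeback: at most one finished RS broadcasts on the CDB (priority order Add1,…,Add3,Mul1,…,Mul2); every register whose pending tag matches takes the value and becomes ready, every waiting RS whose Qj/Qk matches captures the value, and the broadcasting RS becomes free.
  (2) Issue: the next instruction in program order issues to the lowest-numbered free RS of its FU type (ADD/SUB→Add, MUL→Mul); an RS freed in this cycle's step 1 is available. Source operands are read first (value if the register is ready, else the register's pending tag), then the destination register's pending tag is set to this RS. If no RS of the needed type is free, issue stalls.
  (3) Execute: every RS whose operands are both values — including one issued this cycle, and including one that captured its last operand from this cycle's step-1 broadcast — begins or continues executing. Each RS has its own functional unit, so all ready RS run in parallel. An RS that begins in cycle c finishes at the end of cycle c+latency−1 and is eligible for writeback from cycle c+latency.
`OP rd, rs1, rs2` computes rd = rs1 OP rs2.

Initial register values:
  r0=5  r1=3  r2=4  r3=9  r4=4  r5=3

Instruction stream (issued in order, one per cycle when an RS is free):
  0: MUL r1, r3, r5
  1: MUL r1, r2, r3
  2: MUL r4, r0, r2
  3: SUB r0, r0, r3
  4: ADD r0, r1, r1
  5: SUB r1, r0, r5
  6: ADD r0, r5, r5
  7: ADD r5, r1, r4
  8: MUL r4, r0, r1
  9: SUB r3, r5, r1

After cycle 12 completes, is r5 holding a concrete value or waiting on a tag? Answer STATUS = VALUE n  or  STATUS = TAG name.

STATUS = TAG Add2

cycle 1: issue MUL r1<-Mul1 // r0:5,r1:Mul1,r2:4,r3:9,r4:4,r5:3
cycle 2: issue MUL r1<-Mul2 // r0:5,r1:Mul2,r2:4,r3:9,r4:4,r5:3
cycle 3: stall // r0:5,r1:Mul2,r2:4,r3:9,r4:4,r5:3
cycle 4: stall // r0:5,r1:Mul2,r2:4,r3:9,r4:4,r5:3
cycle 5: stall // r0:5,r1:Mul2,r2:4,r3:9,r4:4,r5:3
cycle 6: CDB Mul1=27; issue MUL r4<-Mul1 // r0:5,r1:Mul2,r2:4,r3:9,r4:Mul1,r5:3
cycle 7: CDB Mul2=36; issue SUB r0<-Add1 // r0:Add1,r1:36,r2:4,r3:9,r4:Mul1,r5:3
cycle 8: issue ADD r0<-Add2 // r0:Add2,r1:36,r2:4,r3:9,r4:Mul1,r5:3
cycle 9: issue SUB r1<-Add3 // r0:Add2,r1:Add3,r2:4,r3:9,r4:Mul1,r5:3
cycle 10: CDB Add1=-4; issue ADD r0<-Add1 // r0:Add1,r1:Add3,r2:4,r3:9,r4:Mul1,r5:3
cycle 11: CDB Add2=72; issue ADD r5<-Add2 // r0:Add1,r1:Add3,r2:4,r3:9,r4:Mul1,r5:Add2
cycle 12: CDB Mul1=20; issue MUL r4<-Mul1 // r0:Add1,r1:Add3,r2:4,r3:9,r4:Mul1,r5:Add2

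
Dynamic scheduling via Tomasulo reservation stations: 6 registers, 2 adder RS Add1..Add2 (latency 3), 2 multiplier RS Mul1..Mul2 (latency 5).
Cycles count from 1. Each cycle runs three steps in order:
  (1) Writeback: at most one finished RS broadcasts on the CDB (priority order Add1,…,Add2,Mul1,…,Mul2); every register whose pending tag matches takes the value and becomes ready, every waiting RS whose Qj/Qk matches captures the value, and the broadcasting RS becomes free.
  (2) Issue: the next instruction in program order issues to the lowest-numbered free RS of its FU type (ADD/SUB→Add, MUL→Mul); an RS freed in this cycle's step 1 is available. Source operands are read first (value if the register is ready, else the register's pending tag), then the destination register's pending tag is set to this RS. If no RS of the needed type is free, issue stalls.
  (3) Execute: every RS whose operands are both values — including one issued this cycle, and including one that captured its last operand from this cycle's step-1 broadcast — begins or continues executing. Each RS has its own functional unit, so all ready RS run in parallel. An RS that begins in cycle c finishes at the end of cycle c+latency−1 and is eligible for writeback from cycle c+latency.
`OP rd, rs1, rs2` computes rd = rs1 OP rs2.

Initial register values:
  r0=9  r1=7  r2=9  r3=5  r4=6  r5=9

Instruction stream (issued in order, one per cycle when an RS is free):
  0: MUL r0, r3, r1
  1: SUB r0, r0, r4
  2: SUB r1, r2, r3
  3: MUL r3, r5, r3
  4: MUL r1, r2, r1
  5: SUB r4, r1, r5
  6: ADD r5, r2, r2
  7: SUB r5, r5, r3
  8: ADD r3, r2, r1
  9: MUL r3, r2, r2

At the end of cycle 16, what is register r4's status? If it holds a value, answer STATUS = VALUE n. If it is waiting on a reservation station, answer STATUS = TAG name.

STATUS = VALUE 27

  c1: issue MUL r0<-Mul1  regs: r0:Mul1,r1:7,r2:9,r3:5,r4:6,r5:9
  c2: issue SUB r0<-Add1  regs: r0:Add1,r1:7,r2:9,r3:5,r4:6,r5:9
  c3: issue SUB r1<-Add2  regs: r0:Add1,r1:Add2,r2:9,r3:5,r4:6,r5:9
  c4: issue MUL r3<-Mul2  regs: r0:Add1,r1:Add2,r2:9,r3:Mul2,r4:6,r5:9
  c5: stall  regs: r0:Add1,r1:Add2,r2:9,r3:Mul2,r4:6,r5:9
  c6: CDB Add2=4; stall  regs: r0:Add1,r1:4,r2:9,r3:Mul2,r4:6,r5:9
  c7: CDB Mul1=35; issue MUL r1<-Mul1  regs: r0:Add1,r1:Mul1,r2:9,r3:Mul2,r4:6,r5:9
  c8: issue SUB r4<-Add2  regs: r0:Add1,r1:Mul1,r2:9,r3:Mul2,r4:Add2,r5:9
  c9: CDB Mul2=45; stall  regs: r0:Add1,r1:Mul1,r2:9,r3:45,r4:Add2,r5:9
  c10: CDB Add1=29; issue ADD r5<-Add1  regs: r0:29,r1:Mul1,r2:9,r3:45,r4:Add2,r5:Add1
  c11: stall  regs: r0:29,r1:Mul1,r2:9,r3:45,r4:Add2,r5:Add1
  c12: CDB Mul1=36; stall  regs: r0:29,r1:36,r2:9,r3:45,r4:Add2,r5:Add1
  c13: CDB Add1=18; issue SUB r5<-Add1  regs: r0:29,r1:36,r2:9,r3:45,r4:Add2,r5:Add1
  c14: stall  regs: r0:29,r1:36,r2:9,r3:45,r4:Add2,r5:Add1
  c15: CDB Add2=27; issue ADD r3<-Add2  regs: r0:29,r1:36,r2:9,r3:Add2,r4:27,r5:Add1
  c16: CDB Add1=-27; issue MUL r3<-Mul1  regs: r0:29,r1:36,r2:9,r3:Mul1,r4:27,r5:-27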